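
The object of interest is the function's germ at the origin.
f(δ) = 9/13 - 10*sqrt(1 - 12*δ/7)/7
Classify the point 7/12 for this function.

The point is an algebraic (square-root) branch point.

The term (-10/7)*sqrt(1 - δ/(7/12)) has argument 1 - 7/12/(7/12) = 0 at 7/12: a square-root (algebraic, two-sheeted) branch point; the remaining terms are analytic or single-valued there.


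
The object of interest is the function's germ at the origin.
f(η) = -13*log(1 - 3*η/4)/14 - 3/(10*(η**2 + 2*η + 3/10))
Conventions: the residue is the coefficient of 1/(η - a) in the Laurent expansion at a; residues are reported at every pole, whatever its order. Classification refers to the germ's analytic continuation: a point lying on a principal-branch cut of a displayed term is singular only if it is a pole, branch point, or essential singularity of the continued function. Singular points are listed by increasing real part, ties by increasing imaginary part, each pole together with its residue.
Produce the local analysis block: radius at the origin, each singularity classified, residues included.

Radius of convergence at 0: 1 - (1/10)*sqrt(70).
At -1 - (1/10)*sqrt(70): a pole of order 1; residue (3/140)*sqrt(70).
At -1 + (1/10)*sqrt(70): a pole of order 1; residue -(3/140)*sqrt(70).
At 4/3: a logarithmic branch point.

Denominator factor (η**2 + 2*η + 3/10): discriminant 14/5, real irrational roots -1 + (1/10)*sqrt(70) and -1 - (1/10)*sqrt(70); poles of order 1, moduli 1 - (1/10)*sqrt(70) and 1 + (1/10)*sqrt(70).
Branch term (-13/14)*log(1 - η/(4/3)): its argument vanishes at η = 4/3, a logarithmic branch point, modulus 4/3.
The radius of convergence is the smallest modulus among the singular points: 1 - (1/10)*sqrt(70).
The branch term is analytic at -1 - (1/10)*sqrt(70) and contributes nothing to the residue; only the rational part matters.
The factor η**2 + 2*η + 3/10 splits as (η - a)(η - a') with a = -1 - (1/10)*sqrt(70), a' = -1 + (1/10)*sqrt(70). At the order-1 pole a set g(η) = (η - a)*(rational part) = [-3/10] / (η - a').
Simple pole: residue = g(a) at a = -1 - (1/10)*sqrt(70), which is (3/140)*sqrt(70).
The branch term is analytic at -1 + (1/10)*sqrt(70) and contributes nothing to the residue; only the rational part matters.
The factor η**2 + 2*η + 3/10 splits as (η - a)(η - a') with a = -1 + (1/10)*sqrt(70), a' = -1 - (1/10)*sqrt(70). At the order-1 pole a set g(η) = (η - a)*(rational part) = [-3/10] / (η - a').
Simple pole: residue = g(a) at a = -1 + (1/10)*sqrt(70), which is -(3/140)*sqrt(70).
List the singular points by increasing real part (a conjugate pair: the negative imaginary part first).


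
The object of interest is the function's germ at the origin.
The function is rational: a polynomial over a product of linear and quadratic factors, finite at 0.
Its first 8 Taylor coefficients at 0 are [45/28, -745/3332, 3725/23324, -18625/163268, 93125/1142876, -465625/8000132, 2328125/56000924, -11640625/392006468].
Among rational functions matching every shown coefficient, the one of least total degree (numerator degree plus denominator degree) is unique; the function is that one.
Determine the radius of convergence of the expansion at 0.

The radius of convergence is 7/5.

No rational of total degree below 2 reproduces all 8 coefficients; solving the [1/1] Pade equations on them gives f(ξ) = (22*ξ/17 + 9/4)/(ξ + 7/5), whose expansion matches every shown term.
Denominator factor (ξ + 7/5): pole of order 1 at -7/5, modulus 7/5.
The radius of convergence is the smallest modulus among the singular points: 7/5.


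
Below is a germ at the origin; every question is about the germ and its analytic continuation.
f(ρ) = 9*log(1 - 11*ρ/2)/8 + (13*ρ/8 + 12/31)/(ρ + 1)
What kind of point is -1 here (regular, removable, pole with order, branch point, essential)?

The point is a pole of order 1.

The denominator factor ρ + 1 vanishes at -1 and appears to the power 1; the numerator there equals -307/248, nonzero, and no other factor vanishes.
The branch terms are analytic at this point.
Hence a pole whose order is the multiplicity, 1.


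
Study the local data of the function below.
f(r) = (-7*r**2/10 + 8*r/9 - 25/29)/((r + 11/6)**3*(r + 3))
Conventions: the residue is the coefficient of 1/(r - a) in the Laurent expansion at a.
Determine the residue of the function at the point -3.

The residue is 307836/49735.

At the order-1 pole -3 set g(r) = (r - (-3))*f(r) = (-7*r**2/10 + 8*r/9 - 25/29)/(r + 11/6)**3.
Simple pole: residue = g(a) at a = -3, which is 307836/49735.


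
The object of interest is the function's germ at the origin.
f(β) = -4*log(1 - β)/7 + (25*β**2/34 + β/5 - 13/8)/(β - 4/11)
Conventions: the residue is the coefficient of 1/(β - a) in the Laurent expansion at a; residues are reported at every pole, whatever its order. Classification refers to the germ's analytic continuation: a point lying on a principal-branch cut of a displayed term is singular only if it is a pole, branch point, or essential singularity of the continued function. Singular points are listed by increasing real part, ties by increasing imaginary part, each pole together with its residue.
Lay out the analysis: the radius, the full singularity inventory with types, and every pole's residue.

Radius of convergence at 0: 4/11.
At 4/11: a pole of order 1; residue -119721/82280.
At 1: a logarithmic branch point.

Denominator factor (β - 4/11): pole of order 1 at 4/11, modulus 4/11.
Branch term (-4/7)*log(1 - β/(1)): its argument vanishes at β = 1, a logarithmic branch point, modulus 1.
The radius of convergence is the smallest modulus among the singular points: 4/11.
The branch term is analytic at 4/11 and contributes nothing to the residue; only the rational part matters.
At the order-1 pole 4/11 set g(β) = (β - (4/11))*(rational part) = 25*β**2/34 + β/5 - 13/8.
Simple pole: residue = g(a) at a = 4/11, which is -119721/82280.
List the singular points by increasing real part (a conjugate pair: the negative imaginary part first).


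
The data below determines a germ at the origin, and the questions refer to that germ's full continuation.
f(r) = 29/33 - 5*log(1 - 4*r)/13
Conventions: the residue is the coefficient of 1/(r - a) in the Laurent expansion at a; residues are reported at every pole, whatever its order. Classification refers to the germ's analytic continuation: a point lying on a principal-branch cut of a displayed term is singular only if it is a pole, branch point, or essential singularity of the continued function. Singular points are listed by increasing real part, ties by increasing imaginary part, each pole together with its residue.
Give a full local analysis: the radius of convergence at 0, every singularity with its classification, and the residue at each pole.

Branch term (-5/13)*log(1 - r/(1/4)): its argument vanishes at r = 1/4, a logarithmic branch point, modulus 1/4.
The radius of convergence is the smallest modulus among the singular points: 1/4.

Radius of convergence at 0: 1/4.
At 1/4: a logarithmic branch point.


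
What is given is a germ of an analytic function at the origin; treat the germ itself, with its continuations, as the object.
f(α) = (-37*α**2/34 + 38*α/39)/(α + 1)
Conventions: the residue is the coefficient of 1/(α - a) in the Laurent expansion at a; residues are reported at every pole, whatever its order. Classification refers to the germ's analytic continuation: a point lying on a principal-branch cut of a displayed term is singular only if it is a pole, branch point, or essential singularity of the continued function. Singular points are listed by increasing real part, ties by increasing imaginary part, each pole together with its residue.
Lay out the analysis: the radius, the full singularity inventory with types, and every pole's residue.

Denominator factor (α + 1): pole of order 1 at -1, modulus 1.
The radius of convergence is the smallest modulus among the singular points: 1.
At the order-1 pole -1 set g(α) = (α - (-1))*f(α) = -37*α**2/34 + 38*α/39.
Simple pole: residue = g(a) at a = -1, which is -2735/1326.

Radius of convergence at 0: 1.
At -1: a pole of order 1; residue -2735/1326.


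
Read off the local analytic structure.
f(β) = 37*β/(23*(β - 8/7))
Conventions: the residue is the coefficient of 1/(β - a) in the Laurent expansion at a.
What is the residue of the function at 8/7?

At the order-1 pole 8/7 set g(β) = (β - (8/7))*f(β) = 37*β/23.
Simple pole: residue = g(a) at a = 8/7, which is 296/161.

The residue is 296/161.


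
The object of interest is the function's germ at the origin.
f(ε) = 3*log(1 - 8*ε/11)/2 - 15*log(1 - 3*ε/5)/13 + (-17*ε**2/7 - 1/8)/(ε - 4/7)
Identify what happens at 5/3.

The term (-15/13)*log(1 - ε/(5/3)) has argument 1 - 5/3/(5/3) = 0 at 5/3: a logarithmic (infinitely-sheeted) branch point; the remaining terms are analytic or single-valued there.

The point is a logarithmic branch point.


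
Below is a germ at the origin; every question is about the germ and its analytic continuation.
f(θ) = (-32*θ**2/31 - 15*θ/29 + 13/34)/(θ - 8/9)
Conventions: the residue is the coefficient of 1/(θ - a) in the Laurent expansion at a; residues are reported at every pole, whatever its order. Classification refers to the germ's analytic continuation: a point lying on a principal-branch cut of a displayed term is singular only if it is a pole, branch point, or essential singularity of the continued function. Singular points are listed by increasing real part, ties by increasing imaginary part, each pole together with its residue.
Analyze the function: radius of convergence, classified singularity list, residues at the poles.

Radius of convergence at 0: 8/9.
At 8/9: a pole of order 1; residue -2211001/2475846.

Denominator factor (θ - 8/9): pole of order 1 at 8/9, modulus 8/9.
The radius of convergence is the smallest modulus among the singular points: 8/9.
At the order-1 pole 8/9 set g(θ) = (θ - (8/9))*f(θ) = -32*θ**2/31 - 15*θ/29 + 13/34.
Simple pole: residue = g(a) at a = 8/9, which is -2211001/2475846.


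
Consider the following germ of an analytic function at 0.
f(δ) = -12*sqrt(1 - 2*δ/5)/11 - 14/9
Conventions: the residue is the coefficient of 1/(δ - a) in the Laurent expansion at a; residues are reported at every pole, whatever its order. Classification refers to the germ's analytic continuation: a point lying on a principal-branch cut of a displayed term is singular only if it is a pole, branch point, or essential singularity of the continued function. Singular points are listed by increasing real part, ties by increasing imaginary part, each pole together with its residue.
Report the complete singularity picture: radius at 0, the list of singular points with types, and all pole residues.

Radius of convergence at 0: 5/2.
At 5/2: an algebraic (square-root) branch point.

Branch term (-12/11)*sqrt(1 - δ/(5/2)): its argument vanishes at δ = 5/2, a square-root branch point, modulus 5/2.
The radius of convergence is the smallest modulus among the singular points: 5/2.


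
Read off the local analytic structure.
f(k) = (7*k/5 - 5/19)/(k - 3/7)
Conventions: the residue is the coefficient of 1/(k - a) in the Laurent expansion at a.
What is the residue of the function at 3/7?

The residue is 32/95.

At the order-1 pole 3/7 set g(k) = (k - (3/7))*f(k) = 7*k/5 - 5/19.
Simple pole: residue = g(a) at a = 3/7, which is 32/95.


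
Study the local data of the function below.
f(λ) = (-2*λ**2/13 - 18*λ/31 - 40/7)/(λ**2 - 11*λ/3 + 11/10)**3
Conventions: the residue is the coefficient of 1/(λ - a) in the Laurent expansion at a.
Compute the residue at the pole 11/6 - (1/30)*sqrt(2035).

The residue is (738280710/190189402403)*sqrt(2035).

The factor λ**2 - 11*λ/3 + 11/10 splits as (λ - a)(λ - a') with a = 11/6 - (1/30)*sqrt(2035), a' = 11/6 + (1/30)*sqrt(2035). At the order-3 pole a set g(λ) = (λ - a)^3*f(λ) = [-2*λ**2/13 - 18*λ/31 - 40/7] / (λ - a')^3.
Order-3 pole: residue = g''(a)/2; g''(11/6 - (1/30)*sqrt(2035)) = (1476561420/190189402403)*sqrt(2035), so the residue is (738280710/190189402403)*sqrt(2035).


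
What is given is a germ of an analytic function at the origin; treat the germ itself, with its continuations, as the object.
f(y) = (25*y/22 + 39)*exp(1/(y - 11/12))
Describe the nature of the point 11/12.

The point is an essential singularity.

The exponent 1/(y - (11/12)) has a pole at 11/12, so exp(1/(y - (11/12))) takes every nonzero value near it: an essential singularity (not a pole of any order).


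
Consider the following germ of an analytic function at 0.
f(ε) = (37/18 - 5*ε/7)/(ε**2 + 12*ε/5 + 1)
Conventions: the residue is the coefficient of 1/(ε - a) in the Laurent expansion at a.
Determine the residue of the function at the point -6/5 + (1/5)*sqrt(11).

The residue is -5/14 + (1835/2772)*sqrt(11).

The factor ε**2 + 12*ε/5 + 1 splits as (ε - a)(ε - a') with a = -6/5 + (1/5)*sqrt(11), a' = -6/5 - (1/5)*sqrt(11). At the order-1 pole a set g(ε) = (ε - a)*f(ε) = [37/18 - 5*ε/7] / (ε - a').
Simple pole: residue = g(a) at a = -6/5 + (1/5)*sqrt(11), which is -5/14 + (1835/2772)*sqrt(11).


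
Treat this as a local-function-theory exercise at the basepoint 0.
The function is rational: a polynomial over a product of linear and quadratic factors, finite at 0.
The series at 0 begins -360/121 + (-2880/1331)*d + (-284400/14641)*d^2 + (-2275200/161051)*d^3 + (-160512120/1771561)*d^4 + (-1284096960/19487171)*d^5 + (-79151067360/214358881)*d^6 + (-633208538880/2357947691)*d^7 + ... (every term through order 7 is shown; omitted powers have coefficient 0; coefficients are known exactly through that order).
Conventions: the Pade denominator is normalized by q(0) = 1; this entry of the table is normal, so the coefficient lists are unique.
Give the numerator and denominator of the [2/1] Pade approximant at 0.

Taylor coefficients needed (read off): a_0 = -360/121, a_1 = -2880/1331, a_2 = -284400/14641, a_3 = -2275200/161051.
Write the denominator as Q(d) = 1 + q1*d. Requiring Q*f - P = O(d^4) with deg P <= 2 kills the coefficients of d^3..d^3 in Q*f:
  d^3: a_3 + q1*a_2 = 0, i.e. -2275200/161051 + (-284400/14641)*q1 = 0.
Solving this linear system: q1 = -8/11.
The numerator is Q*f truncated at degree 2: P0 = a_0 = -360/121; P1 = a_1 + q1*a_0 = 0; P2 = a_2 + q1*a_1 = -2160/121.

The Pade approximant has numerator coefficients [-360/121, 0, -2160/121]; denominator coefficients [1, -8/11].


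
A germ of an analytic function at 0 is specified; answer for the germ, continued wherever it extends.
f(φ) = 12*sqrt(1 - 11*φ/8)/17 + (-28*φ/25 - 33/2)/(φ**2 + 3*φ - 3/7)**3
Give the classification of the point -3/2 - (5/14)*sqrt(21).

The point is a pole of order 3.

The denominator factor φ**2 + 3*φ - 3/7 vanishes at -3/2 - (5/14)*sqrt(21) and appears to the power 3; the numerator there equals -741/50 + (2/5)*sqrt(21), nonzero, and no other factor vanishes.
The branch terms are analytic at this point.
Hence a pole whose order is the multiplicity, 3.


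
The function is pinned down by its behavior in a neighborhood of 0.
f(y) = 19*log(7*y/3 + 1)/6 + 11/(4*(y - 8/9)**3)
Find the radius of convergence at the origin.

The radius of convergence is 3/7.

Denominator factor (y - 8/9)^3: pole of order 3 at 8/9, modulus 8/9.
Branch term (19/6)*log(1 - y/(-3/7)): its argument vanishes at y = -3/7, a logarithmic branch point, modulus 3/7.
The radius of convergence is the smallest modulus among the singular points: 3/7.


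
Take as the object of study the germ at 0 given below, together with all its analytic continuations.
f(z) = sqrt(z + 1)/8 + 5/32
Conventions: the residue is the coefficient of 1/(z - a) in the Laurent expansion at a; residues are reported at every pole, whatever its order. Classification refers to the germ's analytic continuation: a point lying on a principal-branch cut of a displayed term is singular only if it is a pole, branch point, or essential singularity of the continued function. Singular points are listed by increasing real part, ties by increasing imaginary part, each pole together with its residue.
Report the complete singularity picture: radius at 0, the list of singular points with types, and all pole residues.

Radius of convergence at 0: 1.
At -1: an algebraic (square-root) branch point.

Branch term (1/8)*sqrt(1 - z/(-1)): its argument vanishes at z = -1, a square-root branch point, modulus 1.
The radius of convergence is the smallest modulus among the singular points: 1.


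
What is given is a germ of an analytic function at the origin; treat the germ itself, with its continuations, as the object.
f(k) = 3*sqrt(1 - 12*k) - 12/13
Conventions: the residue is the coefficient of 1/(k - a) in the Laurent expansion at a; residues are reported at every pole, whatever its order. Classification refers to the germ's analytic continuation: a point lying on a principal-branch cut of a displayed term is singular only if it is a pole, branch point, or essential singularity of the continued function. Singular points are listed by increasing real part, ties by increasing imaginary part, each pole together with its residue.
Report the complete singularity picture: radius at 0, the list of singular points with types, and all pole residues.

Radius of convergence at 0: 1/12.
At 1/12: an algebraic (square-root) branch point.

Branch term (3)*sqrt(1 - k/(1/12)): its argument vanishes at k = 1/12, a square-root branch point, modulus 1/12.
The radius of convergence is the smallest modulus among the singular points: 1/12.


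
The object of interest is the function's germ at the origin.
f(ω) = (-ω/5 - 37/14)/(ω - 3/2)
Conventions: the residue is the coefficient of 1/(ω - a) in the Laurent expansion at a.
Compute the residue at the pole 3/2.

The residue is -103/35.

At the order-1 pole 3/2 set g(ω) = (ω - (3/2))*f(ω) = -ω/5 - 37/14.
Simple pole: residue = g(a) at a = 3/2, which is -103/35.


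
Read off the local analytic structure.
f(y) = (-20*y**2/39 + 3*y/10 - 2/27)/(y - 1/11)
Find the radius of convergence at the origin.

Denominator factor (y - 1/11): pole of order 1 at 1/11, modulus 1/11.
The radius of convergence is the smallest modulus among the singular points: 1/11.

The radius of convergence is 1/11.


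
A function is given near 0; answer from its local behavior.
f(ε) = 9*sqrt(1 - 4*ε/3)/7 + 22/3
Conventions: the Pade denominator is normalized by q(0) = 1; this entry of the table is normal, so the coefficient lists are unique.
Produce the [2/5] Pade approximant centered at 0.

Taylor coefficients needed (expand at 0): a_0 = 181/21, a_1 = -6/7, a_2 = -2/7, a_3 = -4/21, a_4 = -10/63, a_5 = -4/27, a_6 = -4/27, a_7 = -88/567.
Write the denominator as Q(ε) = 1 + q1*ε + q2*ε^2 + q3*ε^3 + q4*ε^4 + q5*ε^5. Requiring Q*f - P = O(ε^8) with deg P <= 2 kills the coefficients of ε^3..ε^7 in Q*f:
  ε^3: a_3 + q1*a_2 + q2*a_1 + q3*a_0 = 0, i.e. -4/21 + (-2/7)*q1 + (-6/7)*q2 + (181/21)*q3 = 0.
  ε^4: a_4 + q1*a_3 + q2*a_2 + q3*a_1 + q4*a_0 = 0, i.e. -10/63 + (-4/21)*q1 + (-2/7)*q2 + (-6/7)*q3 + (181/21)*q4 = 0.
  ε^5: a_5 + q1*a_4 + q2*a_3 + q3*a_2 + q4*a_1 + q5*a_0 = 0, i.e. -4/27 + (-10/63)*q1 + (-4/21)*q2 + (-2/7)*q3 + (-6/7)*q4 + (181/21)*q5 = 0.
  ε^6: a_6 + q1*a_5 + q2*a_4 + q3*a_3 + q4*a_2 + q5*a_1 = 0, i.e. -4/27 + (-4/27)*q1 + (-10/63)*q2 + (-4/21)*q3 + (-2/7)*q4 + (-6/7)*q5 = 0.
  ε^7: a_7 + q1*a_6 + q2*a_5 + q3*a_4 + q4*a_3 + q5*a_2 = 0, i.e. -88/567 + (-4/27)*q1 + (-4/27)*q2 + (-10/63)*q3 + (-4/21)*q4 + (-2/7)*q5 = 0.
Solving this linear system: q1 = -2479854/1525855, q2 = 17577992/32042955, q3 = 243304/10680985, q4 = 94522/32042955, q5 = 41308/96128865.
The numerator is Q*f truncated at degree 2: P0 = a_0 = 181/21; P1 = a_1 + q1*a_0 = -158772988/10680985; P2 = a_2 + q1*a_1 + q2*a_0 = 3926743634/672902055.

The Pade approximant has numerator coefficients [181/21, -158772988/10680985, 3926743634/672902055]; denominator coefficients [1, -2479854/1525855, 17577992/32042955, 243304/10680985, 94522/32042955, 41308/96128865].


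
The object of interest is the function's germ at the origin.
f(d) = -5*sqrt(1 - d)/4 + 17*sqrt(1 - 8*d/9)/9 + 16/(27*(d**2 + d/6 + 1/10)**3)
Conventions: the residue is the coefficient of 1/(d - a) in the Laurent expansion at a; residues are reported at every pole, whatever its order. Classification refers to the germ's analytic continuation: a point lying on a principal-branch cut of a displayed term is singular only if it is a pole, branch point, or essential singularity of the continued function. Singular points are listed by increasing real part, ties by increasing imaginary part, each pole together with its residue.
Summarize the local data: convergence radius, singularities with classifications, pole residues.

Denominator factor (d**2 + d/6 + 1/10)^3: discriminant -67/180, complex-conjugate roots (-1/12) + ((1/60)*sqrt(335))*i and (-1/12) - ((1/60)*sqrt(335))*i; poles of order 3, moduli (1/10)*sqrt(10) and (1/10)*sqrt(10).
Branch term (-5/4)*sqrt(1 - d/(1)): its argument vanishes at d = 1, a square-root branch point, modulus 1.
Branch term (17/9)*sqrt(1 - d/(9/8)): its argument vanishes at d = 9/8, a square-root branch point, modulus 9/8.
The radius of convergence is the smallest modulus among the singular points: (1/10)*sqrt(10).
The branch terms are analytic at (-1/12) - ((1/60)*sqrt(335))*i and contribute nothing to the residue; only the rational part matters.
The factor d**2 + d/6 + 1/10 splits as (d - a)(d - a') with a = (-1/12) - ((1/60)*sqrt(335))*i, a' = (-1/12) + ((1/60)*sqrt(335))*i. At the order-3 pole a set g(d) = (d - a)^3*(rational part) = [16/27] / (d - a')^3.
Order-3 pole: residue = g''(a)/2; g''((-1/12) - ((1/60)*sqrt(335))*i) = ((1382400/300763)*sqrt(335))*i, so the residue is ((691200/300763)*sqrt(335))*i.
The branch terms are analytic at (-1/12) + ((1/60)*sqrt(335))*i and contribute nothing to the residue; only the rational part matters.
The factor d**2 + d/6 + 1/10 splits as (d - a)(d - a') with a = (-1/12) + ((1/60)*sqrt(335))*i, a' = (-1/12) - ((1/60)*sqrt(335))*i. At the order-3 pole a set g(d) = (d - a)^3*(rational part) = [16/27] / (d - a')^3.
Order-3 pole: residue = g''(a)/2; g''((-1/12) + ((1/60)*sqrt(335))*i) = -((1382400/300763)*sqrt(335))*i, so the residue is -((691200/300763)*sqrt(335))*i.
List the singular points by increasing real part (a conjugate pair: the negative imaginary part first).

Radius of convergence at 0: (1/10)*sqrt(10).
At (-1/12) - ((1/60)*sqrt(335))*i: a pole of order 3; residue ((691200/300763)*sqrt(335))*i.
At (-1/12) + ((1/60)*sqrt(335))*i: a pole of order 3; residue -((691200/300763)*sqrt(335))*i.
At 1: an algebraic (square-root) branch point.
At 9/8: an algebraic (square-root) branch point.


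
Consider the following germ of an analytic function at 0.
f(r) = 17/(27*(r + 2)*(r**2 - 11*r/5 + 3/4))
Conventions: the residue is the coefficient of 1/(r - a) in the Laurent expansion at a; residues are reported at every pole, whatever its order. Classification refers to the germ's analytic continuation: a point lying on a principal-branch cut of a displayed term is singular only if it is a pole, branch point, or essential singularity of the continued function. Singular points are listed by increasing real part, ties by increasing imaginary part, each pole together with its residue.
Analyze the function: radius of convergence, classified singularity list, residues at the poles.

Radius of convergence at 0: 11/10 - (1/10)*sqrt(46).
At -2: a pole of order 1; residue 340/4941.
At 11/10 - (1/10)*sqrt(46): a pole of order 1; residue -170/4941 - (2635/113643)*sqrt(46).
At 11/10 + (1/10)*sqrt(46): a pole of order 1; residue -170/4941 + (2635/113643)*sqrt(46).

Denominator factor (r**2 - 11*r/5 + 3/4): discriminant 46/25, real irrational roots 11/10 + (1/10)*sqrt(46) and 11/10 - (1/10)*sqrt(46); poles of order 1, moduli 11/10 + (1/10)*sqrt(46) and 11/10 - (1/10)*sqrt(46).
Denominator factor (r + 2): pole of order 1 at -2, modulus 2.
The radius of convergence is the smallest modulus among the singular points: 11/10 - (1/10)*sqrt(46).
At the order-1 pole -2 set g(r) = (r - (-2))*f(r) = 17/(27*(r**2 - 11*r/5 + 3/4)).
Simple pole: residue = g(a) at a = -2, which is 340/4941.
The factor r**2 - 11*r/5 + 3/4 splits as (r - a)(r - a') with a = 11/10 - (1/10)*sqrt(46), a' = 11/10 + (1/10)*sqrt(46). At the order-1 pole a set g(r) = (r - a)*f(r) = [17/(27*(r + 2))] / (r - a').
Simple pole: residue = g(a) at a = 11/10 - (1/10)*sqrt(46), which is -170/4941 - (2635/113643)*sqrt(46).
The factor r**2 - 11*r/5 + 3/4 splits as (r - a)(r - a') with a = 11/10 + (1/10)*sqrt(46), a' = 11/10 - (1/10)*sqrt(46). At the order-1 pole a set g(r) = (r - a)*f(r) = [17/(27*(r + 2))] / (r - a').
Simple pole: residue = g(a) at a = 11/10 + (1/10)*sqrt(46), which is -170/4941 + (2635/113643)*sqrt(46).
List the singular points by increasing real part (a conjugate pair: the negative imaginary part first).


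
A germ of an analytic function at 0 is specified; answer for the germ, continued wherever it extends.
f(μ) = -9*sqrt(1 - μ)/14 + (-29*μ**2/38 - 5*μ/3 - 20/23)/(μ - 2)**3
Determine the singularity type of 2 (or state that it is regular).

The point is a pole of order 3.

The denominator factor μ - 2 vanishes at 2 and appears to the power 3; the numerator there equals -9512/1311, nonzero, and no other factor vanishes.
The branch terms are analytic at this point.
Hence a pole whose order is the multiplicity, 3.


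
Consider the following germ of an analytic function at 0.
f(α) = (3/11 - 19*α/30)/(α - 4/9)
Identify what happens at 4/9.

The denominator factor α - 4/9 vanishes at 4/9 and appears to the power 1; the numerator there equals -13/1485, nonzero, and no other factor vanishes.
Hence a pole whose order is the multiplicity, 1.

The point is a pole of order 1.


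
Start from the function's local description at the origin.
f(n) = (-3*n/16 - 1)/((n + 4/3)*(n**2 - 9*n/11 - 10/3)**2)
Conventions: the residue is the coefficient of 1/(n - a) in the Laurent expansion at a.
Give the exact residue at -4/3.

At the order-1 pole -4/3 set g(n) = (n - (-4/3))*f(n) = (-3*n/16 - 1)/(n**2 - 9*n/11 - 10/3)**2.
Simple pole: residue = g(a) at a = -4/3, which is -29403/8464.

The residue is -29403/8464.


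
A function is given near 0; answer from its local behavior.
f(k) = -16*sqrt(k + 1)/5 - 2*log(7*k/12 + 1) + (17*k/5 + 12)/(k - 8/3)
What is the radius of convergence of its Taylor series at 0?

Denominator factor (k - 8/3): pole of order 1 at 8/3, modulus 8/3.
Branch term (-16/5)*sqrt(1 - k/(-1)): its argument vanishes at k = -1, a square-root branch point, modulus 1.
Branch term (-2)*log(1 - k/(-12/7)): its argument vanishes at k = -12/7, a logarithmic branch point, modulus 12/7.
The radius of convergence is the smallest modulus among the singular points: 1.

The radius of convergence is 1.


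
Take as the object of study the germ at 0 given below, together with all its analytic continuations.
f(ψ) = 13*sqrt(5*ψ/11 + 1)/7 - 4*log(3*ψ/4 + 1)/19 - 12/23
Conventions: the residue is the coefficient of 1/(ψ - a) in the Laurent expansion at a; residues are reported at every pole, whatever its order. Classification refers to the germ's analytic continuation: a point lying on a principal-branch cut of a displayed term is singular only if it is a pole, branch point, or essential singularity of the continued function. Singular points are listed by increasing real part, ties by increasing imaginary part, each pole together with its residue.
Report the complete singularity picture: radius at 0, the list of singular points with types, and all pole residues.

Radius of convergence at 0: 4/3.
At -11/5: an algebraic (square-root) branch point.
At -4/3: a logarithmic branch point.

Branch term (13/7)*sqrt(1 - ψ/(-11/5)): its argument vanishes at ψ = -11/5, a square-root branch point, modulus 11/5.
Branch term (-4/19)*log(1 - ψ/(-4/3)): its argument vanishes at ψ = -4/3, a logarithmic branch point, modulus 4/3.
The radius of convergence is the smallest modulus among the singular points: 4/3.
List the singular points by increasing real part (a conjugate pair: the negative imaginary part first).


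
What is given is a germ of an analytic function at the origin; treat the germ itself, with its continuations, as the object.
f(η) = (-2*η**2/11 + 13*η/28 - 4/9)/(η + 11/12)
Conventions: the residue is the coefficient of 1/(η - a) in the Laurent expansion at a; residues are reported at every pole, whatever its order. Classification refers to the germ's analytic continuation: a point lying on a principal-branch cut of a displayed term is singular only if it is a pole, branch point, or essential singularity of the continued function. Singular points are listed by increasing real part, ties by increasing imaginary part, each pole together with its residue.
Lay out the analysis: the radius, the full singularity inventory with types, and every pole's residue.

Denominator factor (η + 11/12): pole of order 1 at -11/12, modulus 11/12.
The radius of convergence is the smallest modulus among the singular points: 11/12.
At the order-1 pole -11/12 set g(η) = (η - (-11/12))*f(η) = -2*η**2/11 + 13*η/28 - 4/9.
Simple pole: residue = g(a) at a = -11/12, which is -1031/1008.

Radius of convergence at 0: 11/12.
At -11/12: a pole of order 1; residue -1031/1008.


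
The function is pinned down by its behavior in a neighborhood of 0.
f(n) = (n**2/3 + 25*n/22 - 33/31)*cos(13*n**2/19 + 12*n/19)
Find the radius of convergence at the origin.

The factor cos(13*n**2/19 + 12*n/19) is entire and contributes no finite singular point.
The polynomial part has no poles.
No finite singular points: the Taylor series at 0 converges everywhere.

The radius of convergence is infinite.


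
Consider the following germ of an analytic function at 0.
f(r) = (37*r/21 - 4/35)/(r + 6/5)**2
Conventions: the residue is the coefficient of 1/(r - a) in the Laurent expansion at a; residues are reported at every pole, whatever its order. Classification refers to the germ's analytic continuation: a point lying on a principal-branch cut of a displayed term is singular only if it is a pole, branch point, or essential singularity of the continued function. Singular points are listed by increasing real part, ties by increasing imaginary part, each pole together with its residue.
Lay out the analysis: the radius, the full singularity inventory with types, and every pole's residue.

Radius of convergence at 0: 6/5.
At -6/5: a pole of order 2; residue 37/21.

Denominator factor (r + 6/5)^2: pole of order 2 at -6/5, modulus 6/5.
The radius of convergence is the smallest modulus among the singular points: 6/5.
At the order-2 pole -6/5 set g(r) = (r - (-6/5))^2*f(r) = 37*r/21 - 4/35.
Order-2 pole: residue = g'(a); g'(-6/5) = 37/21, so the residue is 37/21.


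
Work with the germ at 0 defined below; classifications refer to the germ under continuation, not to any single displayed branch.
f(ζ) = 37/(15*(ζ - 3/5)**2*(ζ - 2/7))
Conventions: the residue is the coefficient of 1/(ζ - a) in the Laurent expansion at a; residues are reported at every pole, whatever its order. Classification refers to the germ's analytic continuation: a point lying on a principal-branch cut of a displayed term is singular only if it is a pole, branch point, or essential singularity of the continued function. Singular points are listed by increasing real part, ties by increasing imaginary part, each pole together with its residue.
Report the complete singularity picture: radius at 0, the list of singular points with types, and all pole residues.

Radius of convergence at 0: 2/7.
At 2/7: a pole of order 1; residue 9065/363.
At 3/5: a pole of order 2; residue -9065/363.

Denominator factor (ζ - 3/5)^2: pole of order 2 at 3/5, modulus 3/5.
Denominator factor (ζ - 2/7): pole of order 1 at 2/7, modulus 2/7.
The radius of convergence is the smallest modulus among the singular points: 2/7.
At the order-1 pole 2/7 set g(ζ) = (ζ - (2/7))*f(ζ) = 37/(15*(ζ - 3/5)**2).
Simple pole: residue = g(a) at a = 2/7, which is 9065/363.
At the order-2 pole 3/5 set g(ζ) = (ζ - (3/5))^2*f(ζ) = 37/(15*(ζ - 2/7)).
Order-2 pole: residue = g'(a); g'(3/5) = -9065/363, so the residue is -9065/363.
List the singular points by increasing real part (a conjugate pair: the negative imaginary part first).


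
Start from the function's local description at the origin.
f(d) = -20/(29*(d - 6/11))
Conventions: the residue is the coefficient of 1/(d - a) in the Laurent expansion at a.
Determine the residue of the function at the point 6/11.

At the order-1 pole 6/11 set g(d) = (d - (6/11))*f(d) = -20/29.
Simple pole: residue = g(a) at a = 6/11, which is -20/29.

The residue is -20/29.


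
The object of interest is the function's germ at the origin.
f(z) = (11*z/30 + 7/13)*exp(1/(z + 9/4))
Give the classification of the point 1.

The point is a regular point.

There is no denominator, hence no pole anywhere.
The essential point of exp(1/(z - (-9/4))) is -9/4, not 1.
So the germ continues analytically to 1.


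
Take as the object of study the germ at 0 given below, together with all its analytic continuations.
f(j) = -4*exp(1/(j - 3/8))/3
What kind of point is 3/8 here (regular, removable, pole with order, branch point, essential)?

The point is an essential singularity.

The exponent 1/(j - (3/8)) has a pole at 3/8, so exp(1/(j - (3/8))) takes every nonzero value near it: an essential singularity (not a pole of any order).


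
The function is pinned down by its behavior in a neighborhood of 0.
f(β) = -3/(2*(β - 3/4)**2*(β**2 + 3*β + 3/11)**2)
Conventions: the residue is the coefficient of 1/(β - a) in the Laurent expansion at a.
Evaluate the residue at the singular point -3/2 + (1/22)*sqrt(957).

The residue is -1362944/5929741 - (102524752/14960736543)*sqrt(957).

The factor β**2 + 3*β + 3/11 splits as (β - a)(β - a') with a = -3/2 + (1/22)*sqrt(957), a' = -3/2 - (1/22)*sqrt(957). At the order-2 pole a set g(β) = (β - a)^2*f(β) = [-3/(2*(β - 3/4)**2)] / (β - a')^2.
Order-2 pole: residue = g'(a); g'(-3/2 + (1/22)*sqrt(957)) = -1362944/5929741 - (102524752/14960736543)*sqrt(957), so the residue is -1362944/5929741 - (102524752/14960736543)*sqrt(957).


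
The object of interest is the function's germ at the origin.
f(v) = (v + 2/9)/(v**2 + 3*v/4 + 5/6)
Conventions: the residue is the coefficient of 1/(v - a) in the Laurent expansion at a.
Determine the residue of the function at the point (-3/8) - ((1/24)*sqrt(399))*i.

The residue is (1/2) - ((11/2394)*sqrt(399))*i.

The factor v**2 + 3*v/4 + 5/6 splits as (v - a)(v - a') with a = (-3/8) - ((1/24)*sqrt(399))*i, a' = (-3/8) + ((1/24)*sqrt(399))*i. At the order-1 pole a set g(v) = (v - a)*f(v) = [v + 2/9] / (v - a').
Simple pole: residue = g(a) at a = (-3/8) - ((1/24)*sqrt(399))*i, which is (1/2) - ((11/2394)*sqrt(399))*i.


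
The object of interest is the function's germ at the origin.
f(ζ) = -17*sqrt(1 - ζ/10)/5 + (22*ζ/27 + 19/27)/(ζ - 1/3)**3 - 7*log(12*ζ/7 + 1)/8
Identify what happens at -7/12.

The term (-7/8)*log(1 - ζ/(-7/12)) has argument 1 - -7/12/(-7/12) = 0 at -7/12: a logarithmic (infinitely-sheeted) branch point; the remaining terms are analytic or single-valued there.

The point is a logarithmic branch point.


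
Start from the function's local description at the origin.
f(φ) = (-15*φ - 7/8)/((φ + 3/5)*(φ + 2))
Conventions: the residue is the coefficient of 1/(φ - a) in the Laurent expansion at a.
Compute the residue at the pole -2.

The residue is -1165/56.

At the order-1 pole -2 set g(φ) = (φ - (-2))*f(φ) = (-15*φ - 7/8)/(φ + 3/5).
Simple pole: residue = g(a) at a = -2, which is -1165/56.


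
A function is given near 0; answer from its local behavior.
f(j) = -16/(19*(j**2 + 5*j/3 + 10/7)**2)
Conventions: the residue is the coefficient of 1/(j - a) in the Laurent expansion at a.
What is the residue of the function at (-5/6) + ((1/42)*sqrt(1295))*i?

The factor j**2 + 5*j/3 + 10/7 splits as (j - a)(j - a') with a = (-5/6) + ((1/42)*sqrt(1295))*i, a' = (-5/6) - ((1/42)*sqrt(1295))*i. At the order-2 pole a set g(j) = (j - a)^2*f(j) = [-16/19] / (j - a')^2.
Order-2 pole: residue = g'(a); g'((-5/6) + ((1/42)*sqrt(1295))*i) = ((6048/650275)*sqrt(1295))*i, so the residue is ((6048/650275)*sqrt(1295))*i.

The residue is ((6048/650275)*sqrt(1295))*i.


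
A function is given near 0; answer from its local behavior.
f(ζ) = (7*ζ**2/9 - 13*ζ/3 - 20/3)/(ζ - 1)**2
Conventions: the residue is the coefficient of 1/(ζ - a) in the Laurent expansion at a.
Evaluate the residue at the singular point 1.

At the order-2 pole 1 set g(ζ) = (ζ - (1))^2*f(ζ) = 7*ζ**2/9 - 13*ζ/3 - 20/3.
Order-2 pole: residue = g'(a); g'(1) = -25/9, so the residue is -25/9.

The residue is -25/9.


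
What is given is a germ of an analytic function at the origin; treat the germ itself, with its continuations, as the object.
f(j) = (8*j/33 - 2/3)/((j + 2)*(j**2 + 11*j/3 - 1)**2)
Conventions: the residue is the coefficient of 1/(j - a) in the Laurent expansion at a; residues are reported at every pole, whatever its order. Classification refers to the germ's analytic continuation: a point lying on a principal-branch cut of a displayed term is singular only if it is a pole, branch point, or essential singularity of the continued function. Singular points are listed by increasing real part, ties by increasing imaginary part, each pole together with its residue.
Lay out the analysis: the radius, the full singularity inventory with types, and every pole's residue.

Radius of convergence at 0: -11/6 + (1/6)*sqrt(157).
At -11/6 - (1/6)*sqrt(157): a pole of order 2; residue 57/1859 + (37731/45822491)*sqrt(157).
At -2: a pole of order 1; residue -114/1859.
At -11/6 + (1/6)*sqrt(157): a pole of order 2; residue 57/1859 - (37731/45822491)*sqrt(157).


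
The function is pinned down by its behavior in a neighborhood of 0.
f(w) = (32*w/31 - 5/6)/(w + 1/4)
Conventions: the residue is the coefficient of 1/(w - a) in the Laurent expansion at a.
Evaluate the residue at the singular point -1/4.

At the order-1 pole -1/4 set g(w) = (w - (-1/4))*f(w) = 32*w/31 - 5/6.
Simple pole: residue = g(a) at a = -1/4, which is -203/186.

The residue is -203/186.


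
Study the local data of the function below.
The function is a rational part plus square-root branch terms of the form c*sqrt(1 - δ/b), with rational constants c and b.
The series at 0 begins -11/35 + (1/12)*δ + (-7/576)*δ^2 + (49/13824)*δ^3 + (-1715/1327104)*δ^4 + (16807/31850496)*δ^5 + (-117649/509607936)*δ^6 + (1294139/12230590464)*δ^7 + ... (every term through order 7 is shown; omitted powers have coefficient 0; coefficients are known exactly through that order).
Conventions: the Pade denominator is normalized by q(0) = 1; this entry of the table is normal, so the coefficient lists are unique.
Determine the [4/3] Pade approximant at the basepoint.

Taylor coefficients needed (read off): a_0 = -11/35, a_1 = 1/12, a_2 = -7/576, a_3 = 49/13824, a_4 = -1715/1327104, a_5 = 16807/31850496, a_6 = -117649/509607936, a_7 = 1294139/12230590464.
Write the denominator as Q(δ) = 1 + q1*δ + q2*δ^2 + q3*δ^3. Requiring Q*f - P = O(δ^8) with deg P <= 4 kills the coefficients of δ^5..δ^7 in Q*f:
  δ^5: a_5 + q1*a_4 + q2*a_3 + q3*a_2 = 0, i.e. 16807/31850496 + (-1715/1327104)*q1 + (49/13824)*q2 + (-7/576)*q3 = 0.
  δ^6: a_6 + q1*a_5 + q2*a_4 + q3*a_3 = 0, i.e. -117649/509607936 + (16807/31850496)*q1 + (-1715/1327104)*q2 + (49/13824)*q3 = 0.
  δ^7: a_7 + q1*a_6 + q2*a_5 + q3*a_4 = 0, i.e. 1294139/12230590464 + (-117649/509607936)*q1 + (16807/31850496)*q2 + (-1715/1327104)*q3 = 0.
Solving this linear system: q1 = 7/8, q2 = 245/1152, q3 = 343/27648.
The numerator is Q*f truncated at degree 4: P0 = a_0 = -11/35; P1 = a_1 + q1*a_0 = -23/120; P2 = a_2 + q1*a_1 + q2*a_0 = -7/1152; P3 = a_3 + q1*a_2 + q2*a_1 + q3*a_0 = 931/138240; P4 = a_4 + q1*a_3 + q2*a_2 + q3*a_1 = 343/1327104.

The Pade approximant has numerator coefficients [-11/35, -23/120, -7/1152, 931/138240, 343/1327104]; denominator coefficients [1, 7/8, 245/1152, 343/27648].


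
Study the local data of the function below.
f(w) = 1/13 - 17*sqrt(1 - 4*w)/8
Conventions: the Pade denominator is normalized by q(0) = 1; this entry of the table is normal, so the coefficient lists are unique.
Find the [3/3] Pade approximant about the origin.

The Pade approximant has numerator coefficients [-213/104, 1507/104, -1523/52, 1539/104]; denominator coefficients [1, -5, 6, -1].

Taylor coefficients needed (expand at 0): a_0 = -213/104, a_1 = 17/4, a_2 = 17/4, a_3 = 17/2, a_4 = 85/4, a_5 = 119/2, a_6 = 357/2.
Write the denominator as Q(w) = 1 + q1*w + q2*w^2 + q3*w^3. Requiring Q*f - P = O(w^7) with deg P <= 3 kills the coefficients of w^4..w^6 in Q*f:
  w^4: a_4 + q1*a_3 + q2*a_2 + q3*a_1 = 0, i.e. 85/4 + (17/2)*q1 + (17/4)*q2 + (17/4)*q3 = 0.
  w^5: a_5 + q1*a_4 + q2*a_3 + q3*a_2 = 0, i.e. 119/2 + (85/4)*q1 + (17/2)*q2 + (17/4)*q3 = 0.
  w^6: a_6 + q1*a_5 + q2*a_4 + q3*a_3 = 0, i.e. 357/2 + (119/2)*q1 + (85/4)*q2 + (17/2)*q3 = 0.
Solving this linear system: q1 = -5, q2 = 6, q3 = -1.
The numerator is Q*f truncated at degree 3: P0 = a_0 = -213/104; P1 = a_1 + q1*a_0 = 1507/104; P2 = a_2 + q1*a_1 + q2*a_0 = -1523/52; P3 = a_3 + q1*a_2 + q2*a_1 + q3*a_0 = 1539/104.
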